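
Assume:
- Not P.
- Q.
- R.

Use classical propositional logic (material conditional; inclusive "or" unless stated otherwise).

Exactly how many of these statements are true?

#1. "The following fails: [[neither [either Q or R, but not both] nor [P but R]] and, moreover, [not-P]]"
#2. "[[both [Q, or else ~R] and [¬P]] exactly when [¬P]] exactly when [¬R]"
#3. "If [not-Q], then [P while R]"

1

#1: This is ¬(((Q ⊕ R) ↓ (P ∧ R)) ∧ ¬P).

Q ⊕ R = T ⊕ T = F
P ∧ R = F ∧ T = F
(Q ⊕ R) ↓ (P ∧ R) = F ↓ F = T
¬P = ¬F = T
((Q ⊕ R) ↓ (P ∧ R)) ∧ ¬P = T ∧ T = T
¬(((Q ⊕ R) ↓ (P ∧ R)) ∧ ¬P) = ¬T = F
So #1 is false.

#2: In symbols: (((Q ∨ ¬R) ∧ ¬P) ↔ ¬P) ↔ ¬R

¬R = ¬T = F
Q ∨ ¬R = T ∨ F = T
¬P = ¬F = T
(Q ∨ ¬R) ∧ ¬P = T ∧ T = T
¬P = ¬F = T
((Q ∨ ¬R) ∧ ¬P) ↔ ¬P = T ↔ T = T
¬R = ¬T = F
(((Q ∨ ¬R) ∧ ¬P) ↔ ¬P) ↔ ¬R = T ↔ F = F
Thus #2 is false.

#3: This is ¬Q → (P ∧ R).

¬Q = ¬T = F
P ∧ R = F ∧ T = F
¬Q → (P ∧ R) = F → F = T
So #3 is true.

Count: 1.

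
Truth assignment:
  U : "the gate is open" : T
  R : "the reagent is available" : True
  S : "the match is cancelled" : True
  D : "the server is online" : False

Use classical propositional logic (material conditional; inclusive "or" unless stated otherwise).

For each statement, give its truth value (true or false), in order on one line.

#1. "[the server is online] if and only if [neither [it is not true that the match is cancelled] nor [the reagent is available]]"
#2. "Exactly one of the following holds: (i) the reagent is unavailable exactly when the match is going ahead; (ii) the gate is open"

#1: This is D ↔ (¬S ↓ R).

¬S = ¬T = F
¬S ↓ R = F ↓ T = F
D ↔ (¬S ↓ R) = F ↔ F = T
Thus #1 is true.

#2: Formalization: (¬R ↔ ¬S) ⊕ U

¬R = ¬T = F
¬S = ¬T = F
¬R ↔ ¬S = F ↔ F = T
(¬R ↔ ¬S) ⊕ U = T ⊕ T = F
Thus #2 is false.

#1 T; #2 F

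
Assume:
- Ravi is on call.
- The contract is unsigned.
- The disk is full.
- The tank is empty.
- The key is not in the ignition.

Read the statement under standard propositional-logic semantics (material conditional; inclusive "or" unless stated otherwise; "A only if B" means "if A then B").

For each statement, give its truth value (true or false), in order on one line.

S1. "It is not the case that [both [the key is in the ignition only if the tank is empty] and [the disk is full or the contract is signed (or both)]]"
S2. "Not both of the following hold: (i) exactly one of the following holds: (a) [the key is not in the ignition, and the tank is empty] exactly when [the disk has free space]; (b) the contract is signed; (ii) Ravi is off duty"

Let U = "the key is in the ignition" (False), S = "the tank is full" (False), R = "the disk is full" (True), Q = "the contract is signed" (False), P = "Ravi is on call" (True).

S1: In symbols: not ((U -> not S) and (R or Q))

not S = not False = True
U -> not S = False -> True = True
R or Q = True or False = True
(U -> not S) and (R or Q) = True and True = True
not ((U -> not S) and (R or Q)) = not True = False
So S1 is false.

S2: In symbols: (((not U and not S) iff not R) xor Q) nand not P

not U = not False = True
not S = not False = True
not U and not S = True and True = True
not R = not True = False
(not U and not S) iff not R = True iff False = False
((not U and not S) iff not R) xor Q = False xor False = False
not P = not True = False
(((not U and not S) iff not R) xor Q) nand not P = False nand False = True
So S2 is true.

S1 F / S2 T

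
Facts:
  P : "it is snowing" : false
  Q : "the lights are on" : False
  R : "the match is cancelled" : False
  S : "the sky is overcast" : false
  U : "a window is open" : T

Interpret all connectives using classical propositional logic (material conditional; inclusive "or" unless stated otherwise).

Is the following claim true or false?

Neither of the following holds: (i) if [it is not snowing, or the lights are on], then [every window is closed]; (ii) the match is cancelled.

True

Values: P=F, Q=F, U=T, R=F.
Formalization: ((¬P ∨ Q) → ¬U) ↓ R

¬P = ¬F = T
¬P ∨ Q = T ∨ F = T
¬U = ¬T = F
(¬P ∨ Q) → ¬U = T → F = F
((¬P ∨ Q) → ¬U) ↓ R = F ↓ F = T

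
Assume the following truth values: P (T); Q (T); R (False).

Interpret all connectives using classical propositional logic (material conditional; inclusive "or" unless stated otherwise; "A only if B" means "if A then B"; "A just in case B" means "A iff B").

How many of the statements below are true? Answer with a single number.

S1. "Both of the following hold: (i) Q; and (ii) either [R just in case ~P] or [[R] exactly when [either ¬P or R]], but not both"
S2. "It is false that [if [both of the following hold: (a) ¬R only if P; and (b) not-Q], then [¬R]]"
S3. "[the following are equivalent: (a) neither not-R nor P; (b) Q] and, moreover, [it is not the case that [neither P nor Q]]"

0

S1: Parsed as Q ∧ ((R ↔ ¬P) ⊕ (R ↔ (¬P ∨ R)))

¬P = ¬T = F
R ↔ ¬P = F ↔ F = T
¬P = ¬T = F
¬P ∨ R = F ∨ F = F
R ↔ (¬P ∨ R) = F ↔ F = T
(R ↔ ¬P) ⊕ (R ↔ (¬P ∨ R)) = T ⊕ T = F
Q ∧ ((R ↔ ¬P) ⊕ (R ↔ (¬P ∨ R))) = T ∧ F = F
So S1 is false.

S2: Formalization: ¬(((¬R → P) ∧ ¬Q) → ¬R)

¬R = ¬F = T
¬R → P = T → T = T
¬Q = ¬T = F
(¬R → P) ∧ ¬Q = T ∧ F = F
¬R = ¬F = T
((¬R → P) ∧ ¬Q) → ¬R = F → T = T
¬(((¬R → P) ∧ ¬Q) → ¬R) = ¬T = F
Thus S2 is false.

S3: Parsed as ((¬R ↓ P) ↔ Q) ∧ ¬(P ↓ Q)

¬R = ¬F = T
¬R ↓ P = T ↓ T = F
(¬R ↓ P) ↔ Q = F ↔ T = F
P ↓ Q = T ↓ T = F
¬(P ↓ Q) = ¬F = T
((¬R ↓ P) ↔ Q) ∧ ¬(P ↓ Q) = F ∧ T = F
Thus S3 is false.

0 of the 3 statements are true (none).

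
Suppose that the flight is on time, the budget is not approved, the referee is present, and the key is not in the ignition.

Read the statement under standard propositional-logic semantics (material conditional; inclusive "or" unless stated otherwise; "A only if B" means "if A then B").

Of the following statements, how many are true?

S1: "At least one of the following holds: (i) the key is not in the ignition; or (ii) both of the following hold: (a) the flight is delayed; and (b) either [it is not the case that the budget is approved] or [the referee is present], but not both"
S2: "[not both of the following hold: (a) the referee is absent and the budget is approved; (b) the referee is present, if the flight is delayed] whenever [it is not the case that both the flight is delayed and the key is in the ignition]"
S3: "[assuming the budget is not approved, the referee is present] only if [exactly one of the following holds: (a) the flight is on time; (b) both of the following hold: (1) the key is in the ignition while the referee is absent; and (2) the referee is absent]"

Let D = "the key is in the ignition" (F), S = "the flight is delayed" (F), N = "the budget is approved" (F), M = "the referee is present" (T).

S1: In symbols: ~D | (S & (~N xor M))

~D = ~F = T
~N = ~F = T
~N xor M = T xor T = F
S & (~N xor M) = F & F = F
~D | (S & (~N xor M)) = T | F = T
Thus S1 is true.

S2: Formalization: (S nand D) -> ((~M & N) nand (S -> M))

S nand D = F nand F = T
~M = ~T = F
~M & N = F & F = F
S -> M = F -> T = T
(~M & N) nand (S -> M) = F nand T = T
(S nand D) -> ((~M & N) nand (S -> M)) = T -> T = T
Hence S2 is true.

S3: Parsed as (~N -> M) -> (~S xor ((D & ~M) & ~M))

~N = ~F = T
~N -> M = T -> T = T
~S = ~F = T
~M = ~T = F
D & ~M = F & F = F
~M = ~T = F
(D & ~M) & ~M = F & F = F
~S xor ((D & ~M) & ~M) = T xor F = T
(~N -> M) -> (~S xor ((D & ~M) & ~M)) = T -> T = T
Thus S3 is true.

Count: 3.

3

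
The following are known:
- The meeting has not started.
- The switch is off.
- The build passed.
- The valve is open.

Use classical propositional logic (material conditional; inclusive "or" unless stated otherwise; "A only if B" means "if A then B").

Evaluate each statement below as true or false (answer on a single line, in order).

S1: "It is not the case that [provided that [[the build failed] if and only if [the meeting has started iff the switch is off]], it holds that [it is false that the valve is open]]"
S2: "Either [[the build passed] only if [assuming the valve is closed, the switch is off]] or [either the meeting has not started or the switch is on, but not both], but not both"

S1 true; S2 false

Let G = "the build passed" (T), R = "the meeting has started" (F), K = "the switch is on" (F), D = "the valve is open" (T).

S1: Parsed as ~((~G <-> (R <-> ~K)) -> ~D)

~G = ~T = F
~K = ~F = T
R <-> ~K = F <-> T = F
~G <-> (R <-> ~K) = F <-> F = T
~D = ~T = F
(~G <-> (R <-> ~K)) -> ~D = T -> F = F
~((~G <-> (R <-> ~K)) -> ~D) = ~F = T
Thus S1 is true.

S2: Formalization: (G -> (~D -> ~K)) xor (~R xor K)

~D = ~T = F
~K = ~F = T
~D -> ~K = F -> T = T
G -> (~D -> ~K) = T -> T = T
~R = ~F = T
~R xor K = T xor F = T
(G -> (~D -> ~K)) xor (~R xor K) = T xor T = F
So S2 is false.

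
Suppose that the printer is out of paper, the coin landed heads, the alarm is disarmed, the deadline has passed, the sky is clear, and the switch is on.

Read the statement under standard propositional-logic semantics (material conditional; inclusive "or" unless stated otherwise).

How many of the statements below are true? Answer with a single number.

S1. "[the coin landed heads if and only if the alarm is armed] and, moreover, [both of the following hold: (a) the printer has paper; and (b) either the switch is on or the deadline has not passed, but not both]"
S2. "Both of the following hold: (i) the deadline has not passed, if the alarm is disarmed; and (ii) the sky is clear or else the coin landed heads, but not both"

0

Let Q = "the coin landed heads" (T), W = "the alarm is armed" (F), V = "the printer has paper" (F), D = "the switch is on" (T), G = "the deadline has passed" (T), U = "the sky is overcast" (F).

S1: Formalization: (Q <-> W) & (V & (D xor ~G))

Q <-> W = T <-> F = F
~G = ~T = F
D xor ~G = T xor F = T
V & (D xor ~G) = F & T = F
(Q <-> W) & (V & (D xor ~G)) = F & F = F
Hence S1 is false.

S2: This is (~W -> ~G) & (~U xor Q).

~W = ~F = T
~G = ~T = F
~W -> ~G = T -> F = F
~U = ~F = T
~U xor Q = T xor T = F
(~W -> ~G) & (~U xor Q) = F & F = F
Hence S2 is false.

0 of the 2 statements are true (none).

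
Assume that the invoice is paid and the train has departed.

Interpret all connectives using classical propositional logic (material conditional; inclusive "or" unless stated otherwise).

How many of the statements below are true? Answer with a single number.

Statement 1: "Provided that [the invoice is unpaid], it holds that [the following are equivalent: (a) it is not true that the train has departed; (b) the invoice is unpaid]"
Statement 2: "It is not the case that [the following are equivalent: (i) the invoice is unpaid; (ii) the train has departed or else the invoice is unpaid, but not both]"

Let G = "the invoice is paid" (T), U = "the train has departed" (T).

Statement 1: Formalization: ¬G → (¬U ↔ ¬G)

¬G = ¬T = F
¬U = ¬T = F
¬G = ¬T = F
¬U ↔ ¬G = F ↔ F = T
¬G → (¬U ↔ ¬G) = F → T = T
So Statement 1 is true.

Statement 2: Parsed as ¬(¬G ↔ (U ⊕ ¬G))

¬G = ¬T = F
¬G = ¬T = F
U ⊕ ¬G = T ⊕ F = T
¬G ↔ (U ⊕ ¬G) = F ↔ T = F
¬(¬G ↔ (U ⊕ ¬G)) = ¬F = T
Thus Statement 2 is true.

True statements: 2.

2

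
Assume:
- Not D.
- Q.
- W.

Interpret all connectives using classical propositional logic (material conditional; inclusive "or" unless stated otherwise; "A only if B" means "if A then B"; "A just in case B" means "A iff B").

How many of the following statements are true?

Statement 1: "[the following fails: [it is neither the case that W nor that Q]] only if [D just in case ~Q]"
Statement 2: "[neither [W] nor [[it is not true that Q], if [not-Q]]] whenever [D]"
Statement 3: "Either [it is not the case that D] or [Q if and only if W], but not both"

Statement 1: Formalization: ~(W nor Q) -> (D <-> ~Q)

W nor Q = T nor T = F
~(W nor Q) = ~F = T
~Q = ~T = F
D <-> ~Q = F <-> F = T
~(W nor Q) -> (D <-> ~Q) = T -> T = T
So Statement 1 is true.

Statement 2: Formalization: D -> (W nor (~Q -> ~Q))

~Q = ~T = F
~Q = ~T = F
~Q -> ~Q = F -> F = T
W nor (~Q -> ~Q) = T nor T = F
D -> (W nor (~Q -> ~Q)) = F -> F = T
So Statement 2 is true.

Statement 3: In symbols: ~D xor (Q <-> W)

~D = ~F = T
Q <-> W = T <-> T = T
~D xor (Q <-> W) = T xor T = F
Hence Statement 3 is false.

2 of the 3 statements are true (Statement 1, Statement 2).

2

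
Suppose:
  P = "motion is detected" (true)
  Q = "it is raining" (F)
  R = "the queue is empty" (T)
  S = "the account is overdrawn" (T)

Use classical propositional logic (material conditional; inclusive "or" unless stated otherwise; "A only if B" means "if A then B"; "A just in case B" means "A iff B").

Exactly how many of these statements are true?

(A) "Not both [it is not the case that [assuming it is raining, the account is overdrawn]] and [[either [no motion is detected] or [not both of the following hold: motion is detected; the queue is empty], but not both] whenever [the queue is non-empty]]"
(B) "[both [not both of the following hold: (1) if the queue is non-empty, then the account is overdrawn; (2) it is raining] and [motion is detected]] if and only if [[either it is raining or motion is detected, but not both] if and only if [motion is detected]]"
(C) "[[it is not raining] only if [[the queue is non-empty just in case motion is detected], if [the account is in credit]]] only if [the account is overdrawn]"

(A): This is ~(Q -> S) nand (~R -> (~P xor (P nand R))).

Q -> S = F -> T = T
~(Q -> S) = ~T = F
~R = ~T = F
~P = ~T = F
P nand R = T nand T = F
~P xor (P nand R) = F xor F = F
~R -> (~P xor (P nand R)) = F -> F = T
~(Q -> S) nand (~R -> (~P xor (P nand R))) = F nand T = T
Hence (A) is true.

(B): Parsed as (((~R -> S) nand Q) & P) <-> ((Q xor P) <-> P)

~R = ~T = F
~R -> S = F -> T = T
(~R -> S) nand Q = T nand F = T
((~R -> S) nand Q) & P = T & T = T
Q xor P = F xor T = T
(Q xor P) <-> P = T <-> T = T
(((~R -> S) nand Q) & P) <-> ((Q xor P) <-> P) = T <-> T = T
So (B) is true.

(C): Parsed as (~Q -> (~S -> (~R <-> P))) -> S

~Q = ~F = T
~S = ~T = F
~R = ~T = F
~R <-> P = F <-> T = F
~S -> (~R <-> P) = F -> F = T
~Q -> (~S -> (~R <-> P)) = T -> T = T
(~Q -> (~S -> (~R <-> P))) -> S = T -> T = T
Thus (C) is true.

Count: 3.

3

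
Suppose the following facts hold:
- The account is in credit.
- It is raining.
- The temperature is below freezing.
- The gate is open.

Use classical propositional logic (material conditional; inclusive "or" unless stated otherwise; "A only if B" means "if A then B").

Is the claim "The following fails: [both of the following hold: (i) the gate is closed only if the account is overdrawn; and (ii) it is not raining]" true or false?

true

Let S = "the gate is open" (True), P = "the account is overdrawn" (False), Q = "it is raining" (True).
Parsed as not ((not S -> P) and not Q)

not S = not True = False
not S -> P = False -> False = True
not Q = not True = False
(not S -> P) and not Q = True and False = False
not ((not S -> P) and not Q) = not False = True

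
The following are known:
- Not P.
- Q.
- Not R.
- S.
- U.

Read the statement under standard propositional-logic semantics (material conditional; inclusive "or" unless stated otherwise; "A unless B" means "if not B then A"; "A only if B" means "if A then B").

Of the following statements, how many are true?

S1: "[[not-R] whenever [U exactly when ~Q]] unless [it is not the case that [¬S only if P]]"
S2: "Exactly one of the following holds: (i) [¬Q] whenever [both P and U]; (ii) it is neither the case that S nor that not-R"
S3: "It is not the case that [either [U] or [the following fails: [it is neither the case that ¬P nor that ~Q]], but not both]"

3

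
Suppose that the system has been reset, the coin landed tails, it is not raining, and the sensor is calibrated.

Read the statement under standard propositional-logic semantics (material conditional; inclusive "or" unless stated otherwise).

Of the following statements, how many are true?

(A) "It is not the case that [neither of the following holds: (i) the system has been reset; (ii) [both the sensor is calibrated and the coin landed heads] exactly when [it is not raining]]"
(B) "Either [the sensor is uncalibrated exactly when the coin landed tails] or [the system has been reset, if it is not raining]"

Let K = "the system has been reset" (True), Q = "the sensor is calibrated" (True), R = "the coin landed heads" (False), D = "it is raining" (False).

(A): This is not (K nor ((Q and R) iff not D)).

Q and R = True and False = False
not D = not False = True
(Q and R) iff not D = False iff True = False
K nor ((Q and R) iff not D) = True nor False = False
not (K nor ((Q and R) iff not D)) = not False = True
Hence (A) is true.

(B): This is (not Q iff not R) or (not D -> K).

not Q = not True = False
not R = not False = True
not Q iff not R = False iff True = False
not D = not False = True
not D -> K = True -> True = True
(not Q iff not R) or (not D -> K) = False or True = True
So (B) is true.

True statements: 2 ((A), (B)).

2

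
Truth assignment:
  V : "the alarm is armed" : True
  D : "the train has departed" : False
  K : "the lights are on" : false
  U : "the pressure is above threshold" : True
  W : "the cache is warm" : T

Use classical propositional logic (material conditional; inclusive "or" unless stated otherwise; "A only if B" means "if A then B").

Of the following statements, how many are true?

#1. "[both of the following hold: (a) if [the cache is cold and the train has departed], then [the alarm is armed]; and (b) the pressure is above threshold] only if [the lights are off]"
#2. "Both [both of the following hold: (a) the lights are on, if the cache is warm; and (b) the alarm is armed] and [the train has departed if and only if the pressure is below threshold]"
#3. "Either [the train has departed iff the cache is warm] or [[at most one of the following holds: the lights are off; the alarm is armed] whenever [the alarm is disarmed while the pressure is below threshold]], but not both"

2

#1: This is (((~W & D) -> V) & U) -> ~K.

~W = ~T = F
~W & D = F & F = F
(~W & D) -> V = F -> T = T
((~W & D) -> V) & U = T & T = T
~K = ~F = T
(((~W & D) -> V) & U) -> ~K = T -> T = T
Thus #1 is true.

#2: Parsed as ((W -> K) & V) & (D <-> ~U)

W -> K = T -> F = F
(W -> K) & V = F & T = F
~U = ~T = F
D <-> ~U = F <-> F = T
((W -> K) & V) & (D <-> ~U) = F & T = F
Hence #2 is false.

#3: Parsed as (D <-> W) xor ((~V & ~U) -> (~K nand V))

D <-> W = F <-> T = F
~V = ~T = F
~U = ~T = F
~V & ~U = F & F = F
~K = ~F = T
~K nand V = T nand T = F
(~V & ~U) -> (~K nand V) = F -> F = T
(D <-> W) xor ((~V & ~U) -> (~K nand V)) = F xor T = T
Thus #3 is true.

True statements: 2 (#1, #3).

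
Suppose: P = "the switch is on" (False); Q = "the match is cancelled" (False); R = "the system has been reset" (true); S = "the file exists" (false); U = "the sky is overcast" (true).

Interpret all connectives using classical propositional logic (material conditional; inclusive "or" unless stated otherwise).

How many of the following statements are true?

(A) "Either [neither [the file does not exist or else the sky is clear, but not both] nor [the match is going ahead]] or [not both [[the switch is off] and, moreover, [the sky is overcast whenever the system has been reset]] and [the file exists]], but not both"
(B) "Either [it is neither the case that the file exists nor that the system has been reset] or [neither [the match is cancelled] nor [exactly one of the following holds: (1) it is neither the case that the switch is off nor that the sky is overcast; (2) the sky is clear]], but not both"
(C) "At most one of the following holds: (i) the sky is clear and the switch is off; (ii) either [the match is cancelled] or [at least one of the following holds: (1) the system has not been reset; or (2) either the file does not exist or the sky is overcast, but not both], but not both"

(A): Parsed as ((¬S ⊕ ¬U) ↓ ¬Q) ⊕ ((¬P ∧ (R → U)) ↑ S)

¬S = ¬F = T
¬U = ¬T = F
¬S ⊕ ¬U = T ⊕ F = T
¬Q = ¬F = T
(¬S ⊕ ¬U) ↓ ¬Q = T ↓ T = F
¬P = ¬F = T
R → U = T → T = T
¬P ∧ (R → U) = T ∧ T = T
(¬P ∧ (R → U)) ↑ S = T ↑ F = T
((¬S ⊕ ¬U) ↓ ¬Q) ⊕ ((¬P ∧ (R → U)) ↑ S) = F ⊕ T = T
Hence (A) is true.

(B): This is (S ↓ R) ⊕ (Q ↓ ((¬P ↓ U) ⊕ ¬U)).

S ↓ R = F ↓ T = F
¬P = ¬F = T
¬P ↓ U = T ↓ T = F
¬U = ¬T = F
(¬P ↓ U) ⊕ ¬U = F ⊕ F = F
Q ↓ ((¬P ↓ U) ⊕ ¬U) = F ↓ F = T
(S ↓ R) ⊕ (Q ↓ ((¬P ↓ U) ⊕ ¬U)) = F ⊕ T = T
Thus (B) is true.

(C): Formalization: (¬U ∧ ¬P) ↑ (Q ⊕ (¬R ∨ (¬S ⊕ U)))

¬U = ¬T = F
¬P = ¬F = T
¬U ∧ ¬P = F ∧ T = F
¬R = ¬T = F
¬S = ¬F = T
¬S ⊕ U = T ⊕ T = F
¬R ∨ (¬S ⊕ U) = F ∨ F = F
Q ⊕ (¬R ∨ (¬S ⊕ U)) = F ⊕ F = F
(¬U ∧ ¬P) ↑ (Q ⊕ (¬R ∨ (¬S ⊕ U))) = F ↑ F = T
So (C) is true.

True statements: 3.

3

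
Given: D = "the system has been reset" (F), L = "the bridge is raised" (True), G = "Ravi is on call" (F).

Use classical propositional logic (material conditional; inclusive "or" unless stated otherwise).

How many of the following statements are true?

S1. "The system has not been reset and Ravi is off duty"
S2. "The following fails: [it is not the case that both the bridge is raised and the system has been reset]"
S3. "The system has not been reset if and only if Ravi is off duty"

S1: In symbols: not D and not G

not D = not False = True
not G = not False = True
not D and not G = True and True = True
Hence S1 is true.

S2: This is not (L nand D).

L nand D = True nand False = True
not (L nand D) = not True = False
So S2 is false.

S3: Formalization: not D iff not G

not D = not False = True
not G = not False = True
not D iff not G = True iff True = True
So S3 is true.

2 of the 3 statements are true.

2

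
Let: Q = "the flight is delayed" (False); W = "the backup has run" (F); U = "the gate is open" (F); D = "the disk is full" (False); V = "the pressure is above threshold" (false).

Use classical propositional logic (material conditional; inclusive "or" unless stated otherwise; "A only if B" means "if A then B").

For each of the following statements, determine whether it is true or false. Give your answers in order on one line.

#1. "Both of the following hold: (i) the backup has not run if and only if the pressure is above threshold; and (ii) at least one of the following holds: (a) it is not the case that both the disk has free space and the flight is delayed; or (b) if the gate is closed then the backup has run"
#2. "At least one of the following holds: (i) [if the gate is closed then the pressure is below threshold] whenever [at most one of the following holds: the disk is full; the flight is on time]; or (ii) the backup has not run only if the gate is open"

#1 False; #2 True

#1: This is (~W <-> V) & ((~D nand Q) | (~U -> W)).

~W = ~F = T
~W <-> V = T <-> F = F
~D = ~F = T
~D nand Q = T nand F = T
~U = ~F = T
~U -> W = T -> F = F
(~D nand Q) | (~U -> W) = T | F = T
(~W <-> V) & ((~D nand Q) | (~U -> W)) = F & T = F
Thus #1 is false.

#2: This is ((D nand ~Q) -> (~U -> ~V)) | (~W -> U).

~Q = ~F = T
D nand ~Q = F nand T = T
~U = ~F = T
~V = ~F = T
~U -> ~V = T -> T = T
(D nand ~Q) -> (~U -> ~V) = T -> T = T
~W = ~F = T
~W -> U = T -> F = F
((D nand ~Q) -> (~U -> ~V)) | (~W -> U) = T | F = T
Hence #2 is true.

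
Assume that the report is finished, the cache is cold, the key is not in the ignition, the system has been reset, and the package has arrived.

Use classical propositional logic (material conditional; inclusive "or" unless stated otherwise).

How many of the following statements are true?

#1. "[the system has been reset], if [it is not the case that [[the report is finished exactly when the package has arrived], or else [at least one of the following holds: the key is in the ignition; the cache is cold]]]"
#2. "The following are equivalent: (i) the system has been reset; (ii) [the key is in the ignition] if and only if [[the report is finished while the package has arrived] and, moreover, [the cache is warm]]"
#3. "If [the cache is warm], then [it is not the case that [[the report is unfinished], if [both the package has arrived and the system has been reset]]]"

3

Let P = "the report is finished" (True), U = "the package has arrived" (True), R = "the key is in the ignition" (False), Q = "the cache is warm" (False), S = "the system has been reset" (True).

#1: In symbols: not ((P iff U) or (R or not Q)) -> S

P iff U = True iff True = True
not Q = not False = True
R or not Q = False or True = True
(P iff U) or (R or not Q) = True or True = True
not ((P iff U) or (R or not Q)) = not True = False
not ((P iff U) or (R or not Q)) -> S = False -> True = True
So #1 is true.

#2: Formalization: S iff (R iff ((P and U) and Q))

P and U = True and True = True
(P and U) and Q = True and False = False
R iff ((P and U) and Q) = False iff False = True
S iff (R iff ((P and U) and Q)) = True iff True = True
Thus #2 is true.

#3: In symbols: Q -> not ((U and S) -> not P)

U and S = True and True = True
not P = not True = False
(U and S) -> not P = True -> False = False
not ((U and S) -> not P) = not False = True
Q -> not ((U and S) -> not P) = False -> True = True
Thus #3 is true.

True statements: 3 (#1, #2, #3).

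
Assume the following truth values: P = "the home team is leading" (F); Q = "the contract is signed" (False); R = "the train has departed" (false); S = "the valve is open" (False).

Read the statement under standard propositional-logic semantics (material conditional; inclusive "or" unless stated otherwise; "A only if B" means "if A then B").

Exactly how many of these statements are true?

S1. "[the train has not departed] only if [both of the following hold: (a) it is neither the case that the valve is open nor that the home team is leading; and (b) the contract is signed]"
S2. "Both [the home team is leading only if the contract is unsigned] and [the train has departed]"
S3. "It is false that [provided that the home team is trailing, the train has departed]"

S1: In symbols: ¬R → ((S ↓ P) ∧ Q)

¬R = ¬F = T
S ↓ P = F ↓ F = T
(S ↓ P) ∧ Q = T ∧ F = F
¬R → ((S ↓ P) ∧ Q) = T → F = F
So S1 is false.

S2: Formalization: (P → ¬Q) ∧ R

¬Q = ¬F = T
P → ¬Q = F → T = T
(P → ¬Q) ∧ R = T ∧ F = F
So S2 is false.

S3: Parsed as ¬(¬P → R)

¬P = ¬F = T
¬P → R = T → F = F
¬(¬P → R) = ¬F = T
So S3 is true.

1 of the 3 statements is true (S3).

1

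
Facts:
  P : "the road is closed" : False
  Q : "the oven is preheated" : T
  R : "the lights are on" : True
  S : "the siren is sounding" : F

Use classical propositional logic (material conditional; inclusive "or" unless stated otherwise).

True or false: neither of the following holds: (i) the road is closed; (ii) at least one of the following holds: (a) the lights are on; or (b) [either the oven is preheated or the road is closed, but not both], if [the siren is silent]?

Parsed as P nor (R | (~S -> (Q xor P)))

~S = ~F = T
Q xor P = T xor F = T
~S -> (Q xor P) = T -> T = T
R | (~S -> (Q xor P)) = T | T = T
P nor (R | (~S -> (Q xor P))) = F nor T = F

The statement is false.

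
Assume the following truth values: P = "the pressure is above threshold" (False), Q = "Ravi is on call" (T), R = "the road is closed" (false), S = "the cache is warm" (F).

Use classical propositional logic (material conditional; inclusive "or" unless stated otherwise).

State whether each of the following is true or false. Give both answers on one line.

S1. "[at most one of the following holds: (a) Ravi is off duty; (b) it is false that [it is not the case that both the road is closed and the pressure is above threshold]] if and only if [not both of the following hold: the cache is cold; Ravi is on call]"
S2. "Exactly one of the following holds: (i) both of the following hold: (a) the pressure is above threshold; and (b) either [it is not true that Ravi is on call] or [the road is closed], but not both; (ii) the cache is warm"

S1 false; S2 false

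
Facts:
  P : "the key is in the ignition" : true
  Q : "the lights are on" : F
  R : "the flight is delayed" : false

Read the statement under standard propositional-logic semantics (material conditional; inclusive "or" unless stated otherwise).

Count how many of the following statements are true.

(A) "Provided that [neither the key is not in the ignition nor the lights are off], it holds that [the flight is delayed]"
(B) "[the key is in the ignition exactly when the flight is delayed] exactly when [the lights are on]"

(A): This is (not P nor not Q) -> R.

not P = not True = False
not Q = not False = True
not P nor not Q = False nor True = False
(not P nor not Q) -> R = False -> False = True
Thus (A) is true.

(B): Parsed as (P iff R) iff Q

P iff R = True iff False = False
(P iff R) iff Q = False iff False = True
So (B) is true.

True statements: 2 ((A), (B)).

2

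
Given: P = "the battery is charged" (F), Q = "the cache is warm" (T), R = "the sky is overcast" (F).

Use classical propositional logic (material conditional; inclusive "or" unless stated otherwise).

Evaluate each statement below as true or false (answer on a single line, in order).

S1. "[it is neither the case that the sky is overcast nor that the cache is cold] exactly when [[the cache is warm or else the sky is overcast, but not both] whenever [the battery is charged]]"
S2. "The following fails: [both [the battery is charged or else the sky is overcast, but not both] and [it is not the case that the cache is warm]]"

S1 True; S2 True

S1: In symbols: (R nor ~Q) <-> (P -> (Q xor R))

~Q = ~T = F
R nor ~Q = F nor F = T
Q xor R = T xor F = T
P -> (Q xor R) = F -> T = T
(R nor ~Q) <-> (P -> (Q xor R)) = T <-> T = T
So S1 is true.

S2: In symbols: ~((P xor R) & ~Q)

P xor R = F xor F = F
~Q = ~T = F
(P xor R) & ~Q = F & F = F
~((P xor R) & ~Q) = ~F = T
Thus S2 is true.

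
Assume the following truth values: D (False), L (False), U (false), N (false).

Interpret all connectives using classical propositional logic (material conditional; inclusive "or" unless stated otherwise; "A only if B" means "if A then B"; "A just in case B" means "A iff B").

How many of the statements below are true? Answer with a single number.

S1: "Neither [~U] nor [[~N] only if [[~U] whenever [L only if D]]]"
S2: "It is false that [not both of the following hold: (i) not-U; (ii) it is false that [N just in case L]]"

0

S1: Formalization: ~U nor (~N -> ((L -> D) -> ~U))

~U = ~F = T
~N = ~F = T
L -> D = F -> F = T
~U = ~F = T
(L -> D) -> ~U = T -> T = T
~N -> ((L -> D) -> ~U) = T -> T = T
~U nor (~N -> ((L -> D) -> ~U)) = T nor T = F
Hence S1 is false.

S2: Parsed as ~(~U nand ~(N <-> L))

~U = ~F = T
N <-> L = F <-> F = T
~(N <-> L) = ~T = F
~U nand ~(N <-> L) = T nand F = T
~(~U nand ~(N <-> L)) = ~T = F
So S2 is false.

0 of the 2 statements are true (none).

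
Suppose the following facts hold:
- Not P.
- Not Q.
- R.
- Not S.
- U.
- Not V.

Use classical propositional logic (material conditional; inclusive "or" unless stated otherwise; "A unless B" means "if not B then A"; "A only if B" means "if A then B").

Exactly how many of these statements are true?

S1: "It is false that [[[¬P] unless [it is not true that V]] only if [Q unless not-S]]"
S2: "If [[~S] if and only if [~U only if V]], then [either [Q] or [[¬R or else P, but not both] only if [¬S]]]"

1

S1: Parsed as ~((~P | ~V) -> (Q | ~S))

~P = ~F = T
~V = ~F = T
~P | ~V = T | T = T
~S = ~F = T
Q | ~S = F | T = T
(~P | ~V) -> (Q | ~S) = T -> T = T
~((~P | ~V) -> (Q | ~S)) = ~T = F
Thus S1 is false.

S2: In symbols: (~S <-> (~U -> V)) -> (Q | ((~R xor P) -> ~S))

~S = ~F = T
~U = ~T = F
~U -> V = F -> F = T
~S <-> (~U -> V) = T <-> T = T
~R = ~T = F
~R xor P = F xor F = F
~S = ~F = T
(~R xor P) -> ~S = F -> T = T
Q | ((~R xor P) -> ~S) = F | T = T
(~S <-> (~U -> V)) -> (Q | ((~R xor P) -> ~S)) = T -> T = T
So S2 is true.

1 of the 2 statements is true (S2).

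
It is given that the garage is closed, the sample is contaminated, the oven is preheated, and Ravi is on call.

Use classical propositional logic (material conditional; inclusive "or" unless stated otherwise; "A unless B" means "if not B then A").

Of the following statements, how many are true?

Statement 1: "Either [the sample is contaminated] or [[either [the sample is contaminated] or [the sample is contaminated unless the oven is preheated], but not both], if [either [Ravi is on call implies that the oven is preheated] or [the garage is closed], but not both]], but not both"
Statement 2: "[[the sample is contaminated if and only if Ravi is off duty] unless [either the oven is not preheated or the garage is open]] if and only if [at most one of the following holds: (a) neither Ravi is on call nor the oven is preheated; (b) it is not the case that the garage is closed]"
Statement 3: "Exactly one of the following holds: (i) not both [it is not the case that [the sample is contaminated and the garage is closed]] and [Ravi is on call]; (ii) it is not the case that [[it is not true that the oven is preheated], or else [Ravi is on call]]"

Let H = "the sample is contaminated" (True), Q = "Ravi is on call" (True), U = "the oven is preheated" (True), R = "the garage is closed" (True).

Statement 1: Parsed as H xor (((Q -> U) xor R) -> (H xor (H or U)))

Q -> U = True -> True = True
(Q -> U) xor R = True xor True = False
H or U = True or True = True
H xor (H or U) = True xor True = False
((Q -> U) xor R) -> (H xor (H or U)) = False -> False = True
H xor (((Q -> U) xor R) -> (H xor (H or U))) = True xor True = False
Hence Statement 1 is false.

Statement 2: Formalization: ((H iff not Q) or (not U or not R)) iff ((Q nor U) nand not R)

not Q = not True = False
H iff not Q = True iff False = False
not U = not True = False
not R = not True = False
not U or not R = False or False = False
(H iff not Q) or (not U or not R) = False or False = False
Q nor U = True nor True = False
not R = not True = False
(Q nor U) nand not R = False nand False = True
((H iff not Q) or (not U or not R)) iff ((Q nor U) nand not R) = False iff True = False
Thus Statement 2 is false.

Statement 3: Formalization: (not (H and R) nand Q) xor not (not U or Q)

H and R = True and True = True
not (H and R) = not True = False
not (H and R) nand Q = False nand True = True
not U = not True = False
not U or Q = False or True = True
not (not U or Q) = not True = False
(not (H and R) nand Q) xor not (not U or Q) = True xor False = True
Hence Statement 3 is true.

1 of the 3 statements is true (Statement 3).

1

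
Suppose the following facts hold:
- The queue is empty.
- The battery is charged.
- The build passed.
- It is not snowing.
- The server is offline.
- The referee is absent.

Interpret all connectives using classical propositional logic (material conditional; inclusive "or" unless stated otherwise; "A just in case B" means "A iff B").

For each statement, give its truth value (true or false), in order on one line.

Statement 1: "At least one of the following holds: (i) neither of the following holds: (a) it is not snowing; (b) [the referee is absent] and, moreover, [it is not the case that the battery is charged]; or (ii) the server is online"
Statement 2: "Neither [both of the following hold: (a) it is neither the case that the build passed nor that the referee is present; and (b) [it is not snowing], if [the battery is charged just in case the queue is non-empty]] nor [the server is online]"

Let H = "it is snowing" (F), M = "the referee is present" (F), R = "the battery is charged" (T), L = "the server is online" (F), K = "the build passed" (T), G = "the queue is empty" (T).

Statement 1: Parsed as (¬H ↓ (¬M ∧ ¬R)) ∨ L

¬H = ¬F = T
¬M = ¬F = T
¬R = ¬T = F
¬M ∧ ¬R = T ∧ F = F
¬H ↓ (¬M ∧ ¬R) = T ↓ F = F
(¬H ↓ (¬M ∧ ¬R)) ∨ L = F ∨ F = F
So Statement 1 is false.

Statement 2: Formalization: ((K ↓ M) ∧ ((R ↔ ¬G) → ¬H)) ↓ L

K ↓ M = T ↓ F = F
¬G = ¬T = F
R ↔ ¬G = T ↔ F = F
¬H = ¬F = T
(R ↔ ¬G) → ¬H = F → T = T
(K ↓ M) ∧ ((R ↔ ¬G) → ¬H) = F ∧ T = F
((K ↓ M) ∧ ((R ↔ ¬G) → ¬H)) ↓ L = F ↓ F = T
So Statement 2 is true.

Statement 1 false; Statement 2 true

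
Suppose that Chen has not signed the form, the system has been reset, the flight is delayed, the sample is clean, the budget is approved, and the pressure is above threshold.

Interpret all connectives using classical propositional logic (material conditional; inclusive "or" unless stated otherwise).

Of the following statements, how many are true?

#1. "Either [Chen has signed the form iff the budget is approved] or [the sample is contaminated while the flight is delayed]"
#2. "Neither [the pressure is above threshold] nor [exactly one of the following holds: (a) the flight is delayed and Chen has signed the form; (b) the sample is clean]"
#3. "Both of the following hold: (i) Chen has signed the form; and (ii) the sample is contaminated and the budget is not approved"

Let P = "Chen has signed the form" (F), U = "the budget is approved" (T), S = "the sample is contaminated" (F), R = "the flight is delayed" (T), V = "the pressure is above threshold" (T).

#1: This is (P ↔ U) ∨ (S ∧ R).

P ↔ U = F ↔ T = F
S ∧ R = F ∧ T = F
(P ↔ U) ∨ (S ∧ R) = F ∨ F = F
Thus #1 is false.

#2: In symbols: V ↓ ((R ∧ P) ⊕ ¬S)

R ∧ P = T ∧ F = F
¬S = ¬F = T
(R ∧ P) ⊕ ¬S = F ⊕ T = T
V ↓ ((R ∧ P) ⊕ ¬S) = T ↓ T = F
So #2 is false.

#3: Formalization: P ∧ (S ∧ ¬U)

¬U = ¬T = F
S ∧ ¬U = F ∧ F = F
P ∧ (S ∧ ¬U) = F ∧ F = F
Thus #3 is false.

0 of the 3 statements are true (none).

0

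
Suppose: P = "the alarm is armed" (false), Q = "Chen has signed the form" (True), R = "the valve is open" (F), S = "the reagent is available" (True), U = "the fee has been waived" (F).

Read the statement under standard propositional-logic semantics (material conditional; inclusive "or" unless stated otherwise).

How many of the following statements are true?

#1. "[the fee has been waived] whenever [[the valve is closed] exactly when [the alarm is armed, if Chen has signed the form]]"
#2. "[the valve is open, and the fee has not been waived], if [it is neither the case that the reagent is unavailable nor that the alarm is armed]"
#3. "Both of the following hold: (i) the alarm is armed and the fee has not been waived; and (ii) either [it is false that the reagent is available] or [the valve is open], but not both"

1

#1: Parsed as (¬R ↔ (Q → P)) → U

¬R = ¬F = T
Q → P = T → F = F
¬R ↔ (Q → P) = T ↔ F = F
(¬R ↔ (Q → P)) → U = F → F = T
Thus #1 is true.

#2: Parsed as (¬S ↓ P) → (R ∧ ¬U)

¬S = ¬T = F
¬S ↓ P = F ↓ F = T
¬U = ¬F = T
R ∧ ¬U = F ∧ T = F
(¬S ↓ P) → (R ∧ ¬U) = T → F = F
So #2 is false.

#3: Formalization: (P ∧ ¬U) ∧ (¬S ⊕ R)

¬U = ¬F = T
P ∧ ¬U = F ∧ T = F
¬S = ¬T = F
¬S ⊕ R = F ⊕ F = F
(P ∧ ¬U) ∧ (¬S ⊕ R) = F ∧ F = F
So #3 is false.

1 of the 3 statements is true (#1).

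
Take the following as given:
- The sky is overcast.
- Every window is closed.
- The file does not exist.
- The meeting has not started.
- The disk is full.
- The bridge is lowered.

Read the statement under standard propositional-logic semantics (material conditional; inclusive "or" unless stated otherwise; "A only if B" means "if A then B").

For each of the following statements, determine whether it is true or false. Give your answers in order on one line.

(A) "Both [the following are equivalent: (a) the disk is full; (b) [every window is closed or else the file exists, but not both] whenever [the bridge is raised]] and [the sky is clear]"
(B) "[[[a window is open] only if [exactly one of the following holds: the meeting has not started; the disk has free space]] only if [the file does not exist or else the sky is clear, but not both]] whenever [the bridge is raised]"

(A) false, (B) true

Let L = "the disk is full" (True), Q = "the bridge is raised" (False), G = "a window is open" (False), S = "the file exists" (False), D = "the sky is overcast" (True), V = "the meeting has started" (False).

(A): Parsed as (L iff (Q -> (not G xor S))) and not D

not G = not False = True
not G xor S = True xor False = True
Q -> (not G xor S) = False -> True = True
L iff (Q -> (not G xor S)) = True iff True = True
not D = not True = False
(L iff (Q -> (not G xor S))) and not D = True and False = False
Hence (A) is false.

(B): This is Q -> ((G -> (not V xor not L)) -> (not S xor not D)).

not V = not False = True
not L = not True = False
not V xor not L = True xor False = True
G -> (not V xor not L) = False -> True = True
not S = not False = True
not D = not True = False
not S xor not D = True xor False = True
(G -> (not V xor not L)) -> (not S xor not D) = True -> True = True
Q -> ((G -> (not V xor not L)) -> (not S xor not D)) = False -> True = True
Thus (B) is true.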